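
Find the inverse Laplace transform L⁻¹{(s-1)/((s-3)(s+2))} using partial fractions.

Using partial fractions, f(t) = (2e^(3t) + 3e^(-2t))/5

Final answer: (2e^(3t) + 3e^(-2t))/5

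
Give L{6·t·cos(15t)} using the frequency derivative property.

L{cos(15t)} = s/(s² + 225). Derivative: d/ds[s/(s² + 225)] = [(s² + 225) - s·2s]/(s² + 225)² = (225 - s²)/(s² + 225)². So L{t·cos(15t)} = -F'(s) = (s² - 225)/(s² + 225)². Then L{6·t·cos(15t)} = 6·(s² - 225)/(s² + 225)²

Final answer: 6·(s² - 225)/(s² + 225)²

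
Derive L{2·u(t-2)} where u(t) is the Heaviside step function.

L{u(t-a)} = e^(-as)/s. Here a=2, so L{u(t-2)} = e^(-2s)/s, and L{2·u(t-2)} = 2·e^(-2s)/s

Final answer: 2·e^(-2s)/s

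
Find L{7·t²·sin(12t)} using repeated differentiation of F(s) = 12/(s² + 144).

F(s) = 12/(s² + 144). F'(s) = -24s/(s² + 144)². F''(s) = -24(144 - 3s²)/(s² + 144)³ = (72s² - 3456)/(s² + 144)³. So L{t²·sin(12t)} = (-1)² F''(s) = (72s² - 3456)/(s² + 144)³. Then L{7·t²·sin(12t)} = 7·(72s² - 3456)/(s² + 144)³ = (504s² - 24192)/(s² + 144)³

Final answer: (504s² - 24192)/(s² + 144)³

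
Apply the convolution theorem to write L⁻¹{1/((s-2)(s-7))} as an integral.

1/((s-2)(s-7)) = (1/(s-2))·(1/(s-7)) = L{e^(2t)}·L{e^(7t)}. So f(t) = e^(2t)*e^(7t) = ∫₀ᵗ e^(2τ)·e^(7(t-τ)) dτ

Final answer: ∫₀ᵗ e^(2τ)·e^(7(t-τ)) dτ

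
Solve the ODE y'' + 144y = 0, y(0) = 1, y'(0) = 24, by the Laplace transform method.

L{y''} + 144L{y} = 0. s²Y - s - 24 + 144Y = 0. Y(s² + 144) = s + 24. Y = (s + 24)/(s² + 144). Inverting: y(t) = cos(12t) + 2sin(12t)

Final answer: y(t) = cos(12t) + 2sin(12t)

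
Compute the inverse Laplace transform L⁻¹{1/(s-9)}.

L⁻¹{1/(s-a)} = e^(at), so L⁻¹{1/(s-9)} = e^(9t)

Final answer: e^(9t)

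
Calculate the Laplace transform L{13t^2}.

L{13t^2} = 13 · L{t^2} = 13 · 2/s^3 = 26/s^3

Final answer: 26/s^3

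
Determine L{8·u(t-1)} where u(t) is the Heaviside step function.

L{u(t-a)} = e^(-as)/s. Here a=1, so L{u(t-1)} = e^(-s)/s, and L{8·u(t-1)} = 8·e^(-s)/s

Final answer: 8·e^(-s)/s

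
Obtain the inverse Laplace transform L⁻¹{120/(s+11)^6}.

L⁻¹{n!/(s-a)^(n+1)} = t^n·e^(at), so L⁻¹{120/(s+11)^6} = t^5·e^(-11t)

Final answer: t^5·e^(-11t)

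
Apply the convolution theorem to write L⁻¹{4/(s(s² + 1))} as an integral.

4/(s(s² + 1)) = (1/s)·(4/(s² + 1)) = L{1}·L{4·sin(t)}. So f(t) = 1*(4·sin(t)) = ∫₀ᵗ 4·sin(τ) dτ

Final answer: ∫₀ᵗ 4·sin(τ) dτ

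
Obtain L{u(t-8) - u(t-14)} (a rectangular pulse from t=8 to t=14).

L{u(t-a)} = e^(-as)/s. L{u(t-8) - u(t-14)} = (e^(-8s) - e^(-14s))/s

Final answer: (e^(-8s) - e^(-14s))/s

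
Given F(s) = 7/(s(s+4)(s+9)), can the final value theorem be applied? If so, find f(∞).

Poles of sF(s) = 7/((s+4)(s+9)) are at s = -4 and s = -9, both in the left half-plane. Theorem applies. f(∞) = lim_{s→0} sF(s) = 7/(4·9) = 7/36

Final answer: 7/36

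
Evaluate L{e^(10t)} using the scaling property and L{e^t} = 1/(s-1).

Using L{f(at)} = (1/a)F(s/a) with a=10 and f(t) = e^t: L{e^(10t)} = (1/10) · 1/((s/10)-1) = (1/10) · 10/(s-10) = 1/(s-10)

Final answer: 1/(s-10)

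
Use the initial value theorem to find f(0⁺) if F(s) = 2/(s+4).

f(0⁺) = lim_{s→∞} s·2/(s+4) = lim_{s→∞} 2s/(s+4) = 2

Final answer: 2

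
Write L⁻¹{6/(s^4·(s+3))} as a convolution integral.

6/(s^4·(s+3)) = (6/s^4)·(1/(s+3)) = L{t^3}·L{e^(-3t)}. So f(t) = t^3*e^(-3t) = ∫₀ᵗ τ^3·e^(-3(t-τ)) dτ

Final answer: ∫₀ᵗ τ^3·e^(-3(t-τ)) dτ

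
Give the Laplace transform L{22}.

L{22} = 22 · L{1} = 22/s

Final answer: 22/s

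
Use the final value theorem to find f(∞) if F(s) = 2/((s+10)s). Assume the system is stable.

f(∞) = lim_{s→0} sF(s) = lim_{s→0} 2/(s+10) = 1/5

Final answer: 1/5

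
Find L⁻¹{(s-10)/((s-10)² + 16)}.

Using frequency shift: L⁻¹{(s-a)/((s-a)² + b²)} = e^(at)cos(bt). Here a=10, b=4

Final answer: e^(10t)·cos(4t)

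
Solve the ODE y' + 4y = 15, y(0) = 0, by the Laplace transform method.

sY + 4Y = 15/s. Y = 15/(s(s+4)). Partial fractions: Y = 15/4/s - 15/4/(s+4)

Final answer: y(t) = 15/4(1 - e^(-4t))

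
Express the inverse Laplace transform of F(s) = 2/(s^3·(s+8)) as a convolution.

2/(s^3·(s+8)) = (2/s^3)·(1/(s+8)) = L{t^2}·L{e^(-8t)}. So f(t) = t^2*e^(-8t) = ∫₀ᵗ τ^2·e^(-8(t-τ)) dτ

Final answer: ∫₀ᵗ τ^2·e^(-8(t-τ)) dτ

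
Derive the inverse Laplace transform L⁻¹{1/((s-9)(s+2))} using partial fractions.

Decompose: A/(s-9) + B/(s+2). A = 1/11, B = -1/11. f(t) = (e^(9t) - e^(-2t))/11

Final answer: (e^(9t) - e^(-2t))/11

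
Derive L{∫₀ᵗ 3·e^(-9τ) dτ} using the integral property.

L{∫₀ᵗ f(τ)dτ} = F(s)/s with F(s) = 3/(s+9), so L{∫₀ᵗ 3·e^(-9τ) dτ} = 3/(s(s+9))

Final answer: 3/(s(s+9))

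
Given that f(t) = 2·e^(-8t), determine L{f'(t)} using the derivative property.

f(0) = 2, F(s) = 2/(s+8). L{f'(t)} = s·F(s) - f(0) = 2s/(s+8) - 2 = (2s - 2(s+8))/(s+8) = -16/(s+8)

Final answer: -16/(s+8)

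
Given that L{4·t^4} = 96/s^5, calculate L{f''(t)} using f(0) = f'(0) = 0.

L{f''(t)} = s²F(s) - sf(0) - f'(0) = s²·96/s^5 - 0 - 0 = 96/s^3

Final answer: 96/s^3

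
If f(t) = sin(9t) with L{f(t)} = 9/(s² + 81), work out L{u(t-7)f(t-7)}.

Time shift theorem: L{u(t-a)f(t-a)} = e^(-as)F(s). Here a=7, F(s) = 9/(s² + 81), so L{u(t-7)f(t-7)} = e^(-7s)·9/(s² + 81)

Final answer: e^(-7s)·9/(s² + 81)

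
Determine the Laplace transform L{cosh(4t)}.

L{cosh(ωt)} = s/(s² - ω²), so L{cosh(4t)} = s/(s² - 16)

Final answer: s/(s² - 16)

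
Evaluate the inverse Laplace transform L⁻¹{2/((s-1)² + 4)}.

Using frequency shift, L⁻¹{2/((s-1)² + 4)} = e^t·sin(2t)

Final answer: e^t·sin(2t)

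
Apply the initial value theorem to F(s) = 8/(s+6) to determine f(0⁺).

f(0⁺) = lim_{s→∞} s·8/(s+6) = lim_{s→∞} 8s/(s+6) = 8

Final answer: 8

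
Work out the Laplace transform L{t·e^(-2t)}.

L{t^n·e^(at)} = n!/(s-a)^(n+1), so L{t·e^(-2t)} = 1/(s+2)^2

Final answer: 1/(s+2)^2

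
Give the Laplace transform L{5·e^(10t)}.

L{e^(at)} = 1/(s-a), so L{e^(10t)} = 1/(s-10). Then L{5·e^(10t)} = 5/(s-10)

Final answer: 5/(s-10)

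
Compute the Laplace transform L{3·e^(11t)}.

L{e^(at)} = 1/(s-a), so L{e^(11t)} = 1/(s-11). Then L{3·e^(11t)} = 3/(s-11)

Final answer: 3/(s-11)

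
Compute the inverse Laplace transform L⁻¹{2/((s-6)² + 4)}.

Using frequency shift, L⁻¹{2/((s-6)² + 4)} = e^(6t)·sin(2t)

Final answer: e^(6t)·sin(2t)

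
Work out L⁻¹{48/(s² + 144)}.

This is the form c·a/(s² + a²) with a = 12, c = 4. L⁻¹ = 4·sin(12t)

Final answer: 4·sin(12t)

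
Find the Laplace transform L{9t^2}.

L{9t^2} = 9 · L{t^2} = 9 · 2/s^3 = 18/s^3

Final answer: 18/s^3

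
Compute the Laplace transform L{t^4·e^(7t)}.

L{t^n·e^(at)} = n!/(s-a)^(n+1), so L{t^4·e^(7t)} = 24/(s-7)^5

Final answer: 24/(s-7)^5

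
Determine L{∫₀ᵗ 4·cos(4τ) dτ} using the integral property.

L{∫₀ᵗ f(τ)dτ} = F(s)/s with F(s) = 4s/(s² + 16), so the result is (4s/(s² + 16))/s = 4/(s² + 16)

Final answer: 4/(s² + 16)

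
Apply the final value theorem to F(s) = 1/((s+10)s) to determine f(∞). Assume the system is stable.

f(∞) = lim_{s→0} sF(s) = lim_{s→0} 1/(s+10) = 1/10

Final answer: 1/10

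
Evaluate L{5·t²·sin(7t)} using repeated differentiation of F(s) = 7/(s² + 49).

F(s) = 7/(s² + 49). F'(s) = -14s/(s² + 49)². F''(s) = -14(49 - 3s²)/(s² + 49)³ = (42s² - 686)/(s² + 49)³. So L{t²·sin(7t)} = (-1)² F''(s) = (42s² - 686)/(s² + 49)³. Then L{5·t²·sin(7t)} = 5·(42s² - 686)/(s² + 49)³ = (210s² - 3430)/(s² + 49)³

Final answer: (210s² - 3430)/(s² + 49)³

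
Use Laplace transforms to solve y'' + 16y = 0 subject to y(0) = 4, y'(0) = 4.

L{y''} + 16L{y} = 0. s²Y - 4s - 4 + 16Y = 0. Y(s² + 16) = 4s + 4. Y = (4s + 4)/(s² + 16). Inverting: y(t) = 4cos(4t) + sin(4t)

Final answer: y(t) = 4cos(4t) + sin(4t)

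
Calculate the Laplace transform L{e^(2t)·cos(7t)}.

L{e^(at)·cos(ωt)} = (s-a)/((s-a)² + ω²), so L{e^(2t)·cos(7t)} = (s-2)/((s-2)² + 49)

Final answer: (s-2)/((s-2)² + 49)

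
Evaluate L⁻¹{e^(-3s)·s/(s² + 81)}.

L⁻¹{s/(s² + 81)} = cos(9t). By the time shift theorem, L⁻¹{e^(-as)F(s)} = u(t-a)f(t-a) with a=3, so L⁻¹{e^(-3s)·s/(s² + 81)} = u(t-3)·cos(9(t-3))

Final answer: u(t-3)·cos(9(t-3))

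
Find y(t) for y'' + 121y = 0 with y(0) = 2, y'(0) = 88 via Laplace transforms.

L{y''} + 121L{y} = 0. s²Y - 2s - 88 + 121Y = 0. Y(s² + 121) = 2s + 88. Y = (2s + 88)/(s² + 121). Inverting: y(t) = 2cos(11t) + 8sin(11t)

Final answer: y(t) = 2cos(11t) + 8sin(11t)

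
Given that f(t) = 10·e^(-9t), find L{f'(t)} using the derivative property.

f(0) = 10, F(s) = 10/(s+9). L{f'(t)} = s·F(s) - f(0) = 10s/(s+9) - 10 = (10s - 10(s+9))/(s+9) = -90/(s+9)

Final answer: -90/(s+9)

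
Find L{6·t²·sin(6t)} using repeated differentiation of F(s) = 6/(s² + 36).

F(s) = 6/(s² + 36). F'(s) = -12s/(s² + 36)². F''(s) = -12(36 - 3s²)/(s² + 36)³ = (36s² - 432)/(s² + 36)³. So L{t²·sin(6t)} = (-1)² F''(s) = (36s² - 432)/(s² + 36)³. Then L{6·t²·sin(6t)} = 6·(36s² - 432)/(s² + 36)³ = (216s² - 2592)/(s² + 36)³

Final answer: (216s² - 2592)/(s² + 36)³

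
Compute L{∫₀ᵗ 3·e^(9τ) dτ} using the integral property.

L{∫₀ᵗ f(τ)dτ} = F(s)/s with F(s) = 3/(s-9), so L{∫₀ᵗ 3·e^(9τ) dτ} = 3/(s(s-9))

Final answer: 3/(s(s-9))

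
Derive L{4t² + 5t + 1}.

L{4t² + 5t + 1} = 4·2/s³ + 5/s² + 1/s = 8/s³ + 5/s² + 1/s

Final answer: 8/s³ + 5/s² + 1/s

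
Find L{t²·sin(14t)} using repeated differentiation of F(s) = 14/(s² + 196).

F(s) = 14/(s² + 196). F'(s) = -28s/(s² + 196)². F''(s) = -28(196 - 3s²)/(s² + 196)³ = (84s² - 5488)/(s² + 196)³. So L{t²·sin(14t)} = (-1)² F''(s) = (84s² - 5488)/(s² + 196)³

Final answer: (84s² - 5488)/(s² + 196)³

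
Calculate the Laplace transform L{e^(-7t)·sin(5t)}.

L{e^(at)·sin(ωt)} = ω/((s-a)² + ω²), so L{e^(-7t)·sin(5t)} = 5/((s+7)² + 25)

Final answer: 5/((s+7)² + 25)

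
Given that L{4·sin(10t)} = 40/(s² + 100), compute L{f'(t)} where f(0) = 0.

L{f'(t)} = s·F(s) - f(0) = s·40/(s² + 100) - 0 = 40s/(s² + 100)

Final answer: 40s/(s² + 100)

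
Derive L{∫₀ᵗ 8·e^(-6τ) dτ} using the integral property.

L{∫₀ᵗ f(τ)dτ} = F(s)/s with F(s) = 8/(s+6), so L{∫₀ᵗ 8·e^(-6τ) dτ} = 8/(s(s+6))

Final answer: 8/(s(s+6))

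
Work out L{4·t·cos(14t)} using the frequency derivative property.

L{cos(14t)} = s/(s² + 196). Derivative: d/ds[s/(s² + 196)] = [(s² + 196) - s·2s]/(s² + 196)² = (196 - s²)/(s² + 196)². So L{t·cos(14t)} = -F'(s) = (s² - 196)/(s² + 196)². Then L{4·t·cos(14t)} = 4·(s² - 196)/(s² + 196)²

Final answer: 4·(s² - 196)/(s² + 196)²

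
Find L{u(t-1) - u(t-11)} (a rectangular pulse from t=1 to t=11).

L{u(t-a)} = e^(-as)/s. L{u(t-1) - u(t-11)} = (e^(-s) - e^(-11s))/s

Final answer: (e^(-s) - e^(-11s))/s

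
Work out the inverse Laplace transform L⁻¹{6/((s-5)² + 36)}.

Using frequency shift, L⁻¹{6/((s-5)² + 36)} = e^(5t)·sin(6t)

Final answer: e^(5t)·sin(6t)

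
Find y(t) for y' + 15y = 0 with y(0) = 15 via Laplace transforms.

L{y'} + 15L{y} = 0. sY - 15 + 15Y = 0. Y(s+15) = 15. Y = 15/(s+15)

Final answer: y(t) = 15e^(-15t)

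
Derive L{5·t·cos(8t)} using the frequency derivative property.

L{cos(8t)} = s/(s² + 64). Derivative: d/ds[s/(s² + 64)] = [(s² + 64) - s·2s]/(s² + 64)² = (64 - s²)/(s² + 64)². So L{t·cos(8t)} = -F'(s) = (s² - 64)/(s² + 64)². Then L{5·t·cos(8t)} = 5·(s² - 64)/(s² + 64)²

Final answer: 5·(s² - 64)/(s² + 64)²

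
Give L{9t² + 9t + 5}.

L{9t² + 9t + 5} = 9·2/s³ + 9/s² + 5/s = 18/s³ + 9/s² + 5/s

Final answer: 18/s³ + 9/s² + 5/s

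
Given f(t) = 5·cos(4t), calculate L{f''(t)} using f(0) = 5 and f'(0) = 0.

F(s) = 5s/(s² + 16). L{f''(t)} = s²F(s) - sf(0) - f'(0) = 5s³/(s² + 16) - 5s = (5s³ - 5s(s² + 16))/(s² + 16) = -80s/(s² + 16)

Final answer: -80s/(s² + 16)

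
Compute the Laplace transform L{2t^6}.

L{2t^6} = 2 · L{t^6} = 2 · 720/s^7 = 1440/s^7

Final answer: 1440/s^7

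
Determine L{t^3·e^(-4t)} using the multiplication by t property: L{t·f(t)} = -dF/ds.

Using L{t^n·e^(at)} = n!/(s-a)^(n+1), L{t^3·e^(-4t)} = 6/(s+4)^4

Final answer: 6/(s+4)^4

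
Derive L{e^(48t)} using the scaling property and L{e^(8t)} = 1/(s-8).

Using L{f(at)} = (1/a)F(s/a) with a=6 and f(t) = e^(8t): L{e^(48t)} = (1/6) · 1/((s/6)-8) = (1/6) · 6/(s-48) = 1/(s-48)

Final answer: 1/(s-48)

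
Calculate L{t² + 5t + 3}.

L{t² + 5t + 3} = 2/s³ + 5/s² + 3/s = 2/s³ + 5/s² + 3/s

Final answer: 2/s³ + 5/s² + 3/s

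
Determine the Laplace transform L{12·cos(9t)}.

L{cos(ωt)} = s/(s² + ω²), so L{cos(9t)} = s/(s² + 81). Then L{12·cos(9t)} = 12·s/(s² + 81) = 12s/(s² + 81)

Final answer: 12s/(s² + 81)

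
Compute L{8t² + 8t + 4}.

L{8t² + 8t + 4} = 8·2/s³ + 8/s² + 4/s = 16/s³ + 8/s² + 4/s

Final answer: 16/s³ + 8/s² + 4/s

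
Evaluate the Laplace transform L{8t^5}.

L{8t^5} = 8 · L{t^5} = 8 · 120/s^6 = 960/s^6

Final answer: 960/s^6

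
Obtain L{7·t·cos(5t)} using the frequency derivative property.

L{cos(5t)} = s/(s² + 25). Derivative: d/ds[s/(s² + 25)] = [(s² + 25) - s·2s]/(s² + 25)² = (25 - s²)/(s² + 25)². So L{t·cos(5t)} = -F'(s) = (s² - 25)/(s² + 25)². Then L{7·t·cos(5t)} = 7·(s² - 25)/(s² + 25)²

Final answer: 7·(s² - 25)/(s² + 25)²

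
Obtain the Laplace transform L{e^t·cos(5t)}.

L{e^(at)·cos(ωt)} = (s-a)/((s-a)² + ω²), so L{e^t·cos(5t)} = (s-1)/((s-1)² + 25)

Final answer: (s-1)/((s-1)² + 25)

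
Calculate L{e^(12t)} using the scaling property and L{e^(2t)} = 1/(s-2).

Using L{f(at)} = (1/a)F(s/a) with a=6 and f(t) = e^(2t): L{e^(12t)} = (1/6) · 1/((s/6)-2) = (1/6) · 6/(s-12) = 1/(s-12)

Final answer: 1/(s-12)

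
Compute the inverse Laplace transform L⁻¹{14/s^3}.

L⁻¹{n!/s^(n+1)} = t^n with n=2. So L⁻¹{2/s^3} = t^2, and L⁻¹{14/s^3} = (14/2)·t^2 = 7·t^2

Final answer: 7·t^2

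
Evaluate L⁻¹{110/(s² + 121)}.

This is the form c·a/(s² + a²) with a = 11, c = 10. L⁻¹ = 10·sin(11t)

Final answer: 10·sin(11t)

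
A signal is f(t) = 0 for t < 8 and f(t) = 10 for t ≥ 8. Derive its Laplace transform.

f(t) = 10·u(t-8). L{u(t-8)} = e^(-8s)/s, so L{f(t)} = 10·e^(-8s)/s

Final answer: 10·e^(-8s)/s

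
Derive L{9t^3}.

L{t^n} = n!/s^(n+1). So L{9t^3} = 9·3!/s^4 = 54/s^4

Final answer: 54/s^4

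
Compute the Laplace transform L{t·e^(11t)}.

L{t^n·e^(at)} = n!/(s-a)^(n+1), so L{t·e^(11t)} = 1/(s-11)^2

Final answer: 1/(s-11)^2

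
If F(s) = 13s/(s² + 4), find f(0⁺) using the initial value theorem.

f(0⁺) = lim_{s→∞} s·13s/(s² + 4) = lim_{s→∞} 13s²/(s² + 4) = 13

Final answer: 13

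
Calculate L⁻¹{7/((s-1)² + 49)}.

Form: b/((s-a)² + b²) → e^(at)sin(bt). With a=1, b=7

Final answer: e^t·sin(7t)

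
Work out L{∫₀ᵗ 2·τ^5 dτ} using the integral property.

L{∫₀ᵗ f(τ)dτ} = F(s)/s with f(t) = 2t^5. F(s) = 240/s^6, so L{∫₀ᵗ 2·τ^5 dτ} = (240/s^6)/s = 240/s^7. (Check: ∫₀ᵗ 2·τ^5 dτ = 2t^6/6.)

Final answer: 240/s^7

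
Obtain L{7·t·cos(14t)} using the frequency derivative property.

L{cos(14t)} = s/(s² + 196). Derivative: d/ds[s/(s² + 196)] = [(s² + 196) - s·2s]/(s² + 196)² = (196 - s²)/(s² + 196)². So L{t·cos(14t)} = -F'(s) = (s² - 196)/(s² + 196)². Then L{7·t·cos(14t)} = 7·(s² - 196)/(s² + 196)²

Final answer: 7·(s² - 196)/(s² + 196)²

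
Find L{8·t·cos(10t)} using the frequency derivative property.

L{cos(10t)} = s/(s² + 100). Derivative: d/ds[s/(s² + 100)] = [(s² + 100) - s·2s]/(s² + 100)² = (100 - s²)/(s² + 100)². So L{t·cos(10t)} = -F'(s) = (s² - 100)/(s² + 100)². Then L{8·t·cos(10t)} = 8·(s² - 100)/(s² + 100)²

Final answer: 8·(s² - 100)/(s² + 100)²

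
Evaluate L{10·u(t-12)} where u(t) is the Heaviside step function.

L{u(t-a)} = e^(-as)/s. Here a=12, so L{u(t-12)} = e^(-12s)/s, and L{10·u(t-12)} = 10·e^(-12s)/s

Final answer: 10·e^(-12s)/s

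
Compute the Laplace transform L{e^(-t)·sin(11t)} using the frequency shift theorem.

Frequency shift: L{e^(at)f(t)} = F(s-a). L{e^(-t)·sin(11t)} = 11/((s+1)² + 121)

Final answer: 11/((s+1)² + 121)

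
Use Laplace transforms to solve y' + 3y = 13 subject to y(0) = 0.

sY + 3Y = 13/s. Y = 13/(s(s+3)). Partial fractions: Y = 13/3/s - 13/3/(s+3)

Final answer: y(t) = 13/3(1 - e^(-3t))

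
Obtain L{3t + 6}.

L{3t + 6} = 3·L{t} + 6·L{1} = 3/s² + 6/s

Final answer: 3/s² + 6/s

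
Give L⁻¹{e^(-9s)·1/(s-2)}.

L⁻¹{1/(s-2)} = e^(2t). By the time shift theorem, L⁻¹{e^(-as)F(s)} = u(t-a)f(t-a) with a=9, so L⁻¹{e^(-9s)·1/(s-2)} = u(t-9)·e^(2(t-9))

Final answer: u(t-9)·e^(2(t-9))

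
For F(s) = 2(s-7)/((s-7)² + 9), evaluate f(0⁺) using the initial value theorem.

f(0⁺) = lim_{s→∞} sF(s) = lim_{s→∞} 2s(s-7)/((s-7)² + 9) = 2

Final answer: 2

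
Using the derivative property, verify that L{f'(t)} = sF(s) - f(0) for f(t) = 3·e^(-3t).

f'(t) = -9e^(-3t). Direct: L{f'(t)} = -9/(s+3). Property: s·3/(s+3) - 3 = (3s - 3(s+3))/(s+3) = -9/(s+3). ✓

Final answer: -9/(s+3)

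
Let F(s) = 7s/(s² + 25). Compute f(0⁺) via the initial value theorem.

f(0⁺) = lim_{s→∞} s·7s/(s² + 25) = lim_{s→∞} 7s²/(s² + 25) = 7

Final answer: 7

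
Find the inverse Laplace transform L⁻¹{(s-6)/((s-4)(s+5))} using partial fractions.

Using partial fractions, f(t) = (-2e^(4t) + 11e^(-5t))/9

Final answer: (-2e^(4t) + 11e^(-5t))/9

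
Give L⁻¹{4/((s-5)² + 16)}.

Form: b/((s-a)² + b²) → e^(at)sin(bt). With a=5, b=4

Final answer: e^(5t)·sin(4t)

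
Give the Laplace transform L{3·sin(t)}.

L{sin(ωt)} = ω/(s² + ω²), so L{sin(t)} = 1/(s² + 1). Then L{3·sin(t)} = 3·1/(s² + 1) = 3/(s² + 1)

Final answer: 3/(s² + 1)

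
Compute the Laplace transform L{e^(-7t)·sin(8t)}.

L{e^(at)·sin(ωt)} = ω/((s-a)² + ω²), so L{e^(-7t)·sin(8t)} = 8/((s+7)² + 64)

Final answer: 8/((s+7)² + 64)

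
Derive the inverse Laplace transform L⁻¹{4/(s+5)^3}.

L⁻¹{n!/(s-a)^(n+1)} = t^n·e^(at) with n=2, a=-5. So L⁻¹{2/(s+5)^3} = t^2·e^(-5t), and L⁻¹{4/(s+5)^3} = (4/2)·t^2·e^(-5t) = 2·t^2·e^(-5t)

Final answer: 2·t^2·e^(-5t)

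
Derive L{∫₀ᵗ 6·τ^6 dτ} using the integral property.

L{∫₀ᵗ f(τ)dτ} = F(s)/s with f(t) = 6t^6. F(s) = 4320/s^7, so L{∫₀ᵗ 6·τ^6 dτ} = (4320/s^7)/s = 4320/s^8. (Check: ∫₀ᵗ 6·τ^6 dτ = 6t^7/7.)

Final answer: 4320/s^8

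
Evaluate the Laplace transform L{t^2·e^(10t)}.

L{t^n·e^(at)} = n!/(s-a)^(n+1), so L{t^2·e^(10t)} = 2/(s-10)^3

Final answer: 2/(s-10)^3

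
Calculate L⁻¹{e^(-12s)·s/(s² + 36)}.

L⁻¹{s/(s² + 36)} = cos(6t). By the time shift theorem, L⁻¹{e^(-as)F(s)} = u(t-a)f(t-a) with a=12, so L⁻¹{e^(-12s)·s/(s² + 36)} = u(t-12)·cos(6(t-12))

Final answer: u(t-12)·cos(6(t-12))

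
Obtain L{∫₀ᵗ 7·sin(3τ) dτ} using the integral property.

L{∫₀ᵗ f(τ)dτ} = F(s)/s with F(s) = 21/(s² + 9), so the result is (21/(s² + 9))/s = 21/(s(s² + 9))

Final answer: 21/(s(s² + 9))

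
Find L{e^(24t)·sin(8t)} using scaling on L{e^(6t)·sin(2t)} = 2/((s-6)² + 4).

Scaling with a=4: L{e^(24t)·sin(8t)} = (1/4) · 2/((s/4-6)² + 4). Simplifying: 8/((s-24)² + 64)

Final answer: 8/((s-24)² + 64)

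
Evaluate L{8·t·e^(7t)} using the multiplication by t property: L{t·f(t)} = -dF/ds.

Using L{t^n·e^(at)} = n!/(s-a)^(n+1), L{t·e^(7t)} = 1/(s-7)^2, so L{8·t·e^(7t)} = 8·1/(s-7)^2 = 8/(s-7)^2

Final answer: 8/(s-7)^2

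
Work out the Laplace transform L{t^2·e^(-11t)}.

L{t^n·e^(at)} = n!/(s-a)^(n+1), so L{t^2·e^(-11t)} = 2/(s+11)^3

Final answer: 2/(s+11)^3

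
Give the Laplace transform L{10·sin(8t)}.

L{sin(ωt)} = ω/(s² + ω²), so L{sin(8t)} = 8/(s² + 64). Then L{10·sin(8t)} = 10·8/(s² + 64) = 80/(s² + 64)

Final answer: 80/(s² + 64)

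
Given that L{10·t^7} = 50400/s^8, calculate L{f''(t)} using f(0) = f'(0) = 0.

L{f''(t)} = s²F(s) - sf(0) - f'(0) = s²·50400/s^8 - 0 - 0 = 50400/s^6

Final answer: 50400/s^6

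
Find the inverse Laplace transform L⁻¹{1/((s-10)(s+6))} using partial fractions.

Decompose: A/(s-10) + B/(s+6). A = 1/16, B = -1/16. f(t) = (e^(10t) - e^(-6t))/16

Final answer: (e^(10t) - e^(-6t))/16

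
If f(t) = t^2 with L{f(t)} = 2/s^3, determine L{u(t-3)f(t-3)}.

Time shift theorem: L{u(t-a)f(t-a)} = e^(-as)F(s). Here a=3, F(s) = 2/s^3, so L{u(t-3)f(t-3)} = e^(-3s)·2/s^3

Final answer: e^(-3s)·2/s^3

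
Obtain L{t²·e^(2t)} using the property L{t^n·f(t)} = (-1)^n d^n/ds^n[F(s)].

L{e^(2t)} = 1/(s-2). d/ds[1/(s-2)] = -1/(s-2)². d²/ds²[1/(s-2)] = 2/(s-2)³. So L{t²·e^(2t)} = (-1)² · 2/(s-2)³ = 2/(s-2)³

Final answer: 2/(s-2)³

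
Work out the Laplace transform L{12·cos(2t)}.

L{cos(ωt)} = s/(s² + ω²), so L{cos(2t)} = s/(s² + 4). Then L{12·cos(2t)} = 12·s/(s² + 4) = 12s/(s² + 4)

Final answer: 12s/(s² + 4)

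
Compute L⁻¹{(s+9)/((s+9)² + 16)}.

Using frequency shift: L⁻¹{(s-a)/((s-a)² + b²)} = e^(at)cos(bt). Here a=-9, b=4

Final answer: e^(-9t)·cos(4t)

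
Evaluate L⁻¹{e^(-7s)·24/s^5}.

L⁻¹{24/s^5} = t^4. By the time shift theorem, L⁻¹{e^(-as)F(s)} = u(t-a)f(t-a) with a=7, so L⁻¹{e^(-7s)·24/s^5} = u(t-7)·(t-7)^4

Final answer: u(t-7)·(t-7)^4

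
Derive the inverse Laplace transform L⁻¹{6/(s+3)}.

L⁻¹{1/(s-a)} = e^(at), so L⁻¹{1/(s+3)} = e^(-3t), and L⁻¹{6/(s+3)} = 6·e^(-3t)

Final answer: 6·e^(-3t)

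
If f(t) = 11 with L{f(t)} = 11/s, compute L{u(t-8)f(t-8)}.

Time shift theorem: L{u(t-a)f(t-a)} = e^(-as)F(s). Here a=8, F(s) = 11/s, so L{u(t-8)f(t-8)} = e^(-8s)·11/s

Final answer: e^(-8s)·11/s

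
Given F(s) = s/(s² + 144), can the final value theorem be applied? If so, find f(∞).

The final value theorem requires all poles of sF(s) in the left half-plane. sF(s) = s²/(s² + 144) has poles at s = ±12i (imaginary axis). Theorem does NOT apply (oscillatory system).

Final answer: Not applicable (oscillatory)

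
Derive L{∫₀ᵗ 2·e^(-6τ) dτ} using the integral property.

L{∫₀ᵗ f(τ)dτ} = F(s)/s with F(s) = 2/(s+6), so L{∫₀ᵗ 2·e^(-6τ) dτ} = 2/(s(s+6))

Final answer: 2/(s(s+6))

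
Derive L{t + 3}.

L{t + 3} = L{t} + 3·L{1} = 1/s² + 3/s

Final answer: 1/s² + 3/s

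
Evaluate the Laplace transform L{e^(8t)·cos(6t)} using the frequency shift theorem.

Frequency shift: L{e^(at)f(t)} = F(s-a). L{e^(8t)·cos(6t)} = (s-8)/((s-8)² + 36)

Final answer: (s-8)/((s-8)² + 36)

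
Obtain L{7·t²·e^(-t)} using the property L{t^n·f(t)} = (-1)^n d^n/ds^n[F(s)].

L{e^(-t)} = 1/(s+1). d/ds[1/(s+1)] = -1/(s+1)². d²/ds²[1/(s+1)] = 2/(s+1)³. So L{t²·e^(-t)} = (-1)² · 2/(s+1)³ = 2/(s+1)³. Then L{7·t²·e^(-t)} = 7·2/(s+1)³ = 14/(s+1)³

Final answer: 14/(s+1)³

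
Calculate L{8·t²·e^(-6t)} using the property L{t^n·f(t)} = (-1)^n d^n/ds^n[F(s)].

L{e^(-6t)} = 1/(s+6). d/ds[1/(s+6)] = -1/(s+6)². d²/ds²[1/(s+6)] = 2/(s+6)³. So L{t²·e^(-6t)} = (-1)² · 2/(s+6)³ = 2/(s+6)³. Then L{8·t²·e^(-6t)} = 8·2/(s+6)³ = 16/(s+6)³

Final answer: 16/(s+6)³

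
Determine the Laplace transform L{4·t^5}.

L{t^n} = n!/s^(n+1), so L{t^5} = 120/s^6. Then L{4·t^5} = 4·120/s^6 = 480/s^6

Final answer: 480/s^6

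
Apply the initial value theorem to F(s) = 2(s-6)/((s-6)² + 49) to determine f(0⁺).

f(0⁺) = lim_{s→∞} sF(s) = lim_{s→∞} 2s(s-6)/((s-6)² + 49) = 2

Final answer: 2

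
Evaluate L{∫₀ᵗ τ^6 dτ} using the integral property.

L{∫₀ᵗ f(τ)dτ} = F(s)/s with f(t) = t^6. F(s) = 720/s^7, so L{∫₀ᵗ τ^6 dτ} = (720/s^7)/s = 720/s^8. (Check: ∫₀ᵗ τ^6 dτ = t^7/7.)

Final answer: 720/s^8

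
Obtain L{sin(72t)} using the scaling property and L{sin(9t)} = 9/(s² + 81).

Using L{f(at)} = (1/a)F(s/a) with a=8: L{sin(72t)} = (1/8) · 9/((s/8)² + 81) = (1/8) · 9·64/(s² + 5184) = 72/(s² + 5184)

Final answer: 72/(s² + 5184)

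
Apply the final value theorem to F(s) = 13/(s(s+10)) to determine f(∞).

f(∞) = lim_{s→0} s·13/(s(s+10)) = lim_{s→0} 13/(s+10) = 13/10 = 13/10

Final answer: 13/10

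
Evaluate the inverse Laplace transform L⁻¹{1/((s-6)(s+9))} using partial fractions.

Decompose: A/(s-6) + B/(s+9). A = 1/15, B = -1/15. f(t) = (e^(6t) - e^(-9t))/15

Final answer: (e^(6t) - e^(-9t))/15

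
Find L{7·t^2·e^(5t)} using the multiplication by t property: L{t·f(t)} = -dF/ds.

Using L{t^n·e^(at)} = n!/(s-a)^(n+1), L{t^2·e^(5t)} = 2/(s-5)^3, so L{7·t^2·e^(5t)} = 7·2/(s-5)^3 = 14/(s-5)^3

Final answer: 14/(s-5)^3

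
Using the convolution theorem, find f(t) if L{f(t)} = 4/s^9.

4/s^9 = (4/s)·(1/s^8) = L{4}·L{t^7/5040}. By convolution, f(t) = 4*t^7/5040 = ∫₀ᵗ 4·τ^7/5040 dτ = 4·t^8/40320

Final answer: 4·t^8/40320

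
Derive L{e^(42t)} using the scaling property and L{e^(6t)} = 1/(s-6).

Using L{f(at)} = (1/a)F(s/a) with a=7 and f(t) = e^(6t): L{e^(42t)} = (1/7) · 1/((s/7)-6) = (1/7) · 7/(s-42) = 1/(s-42)

Final answer: 1/(s-42)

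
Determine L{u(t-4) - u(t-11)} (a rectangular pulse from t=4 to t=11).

L{u(t-a)} = e^(-as)/s. L{u(t-4) - u(t-11)} = (e^(-4s) - e^(-11s))/s

Final answer: (e^(-4s) - e^(-11s))/s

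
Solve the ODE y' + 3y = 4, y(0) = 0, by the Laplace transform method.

sY + 3Y = 4/s. Y = 4/(s(s+3)). Partial fractions: Y = 4/3/s - 4/3/(s+3)

Final answer: y(t) = 4/3(1 - e^(-3t))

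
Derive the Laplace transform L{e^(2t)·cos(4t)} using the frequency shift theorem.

Frequency shift: L{e^(at)f(t)} = F(s-a). L{e^(2t)·cos(4t)} = (s-2)/((s-2)² + 16)

Final answer: (s-2)/((s-2)² + 16)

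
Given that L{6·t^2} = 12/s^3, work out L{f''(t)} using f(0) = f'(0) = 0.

L{f''(t)} = s²F(s) - sf(0) - f'(0) = s²·12/s^3 - 0 - 0 = 12/s

Final answer: 12/s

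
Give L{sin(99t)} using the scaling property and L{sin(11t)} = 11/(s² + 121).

Using L{f(at)} = (1/a)F(s/a) with a=9: L{sin(99t)} = (1/9) · 11/((s/9)² + 121) = (1/9) · 11·81/(s² + 9801) = 99/(s² + 9801)

Final answer: 99/(s² + 9801)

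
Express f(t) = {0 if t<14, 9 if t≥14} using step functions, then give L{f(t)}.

f(t) = 9·u(t-14). L{u(t-14)} = e^(-14s)/s, so L{f(t)} = 9·e^(-14s)/s

Final answer: 9·e^(-14s)/s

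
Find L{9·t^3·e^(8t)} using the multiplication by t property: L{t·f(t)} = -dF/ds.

Using L{t^n·e^(at)} = n!/(s-a)^(n+1), L{t^3·e^(8t)} = 6/(s-8)^4, so L{9·t^3·e^(8t)} = 9·6/(s-8)^4 = 54/(s-8)^4

Final answer: 54/(s-8)^4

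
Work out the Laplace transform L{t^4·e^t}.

L{t^n·e^(at)} = n!/(s-a)^(n+1), so L{t^4·e^t} = 24/(s-1)^5

Final answer: 24/(s-1)^5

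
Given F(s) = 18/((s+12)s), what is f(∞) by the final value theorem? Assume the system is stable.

f(∞) = lim_{s→0} sF(s) = lim_{s→0} 18/(s+12) = 3/2

Final answer: 3/2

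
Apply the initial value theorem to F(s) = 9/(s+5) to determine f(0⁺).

f(0⁺) = lim_{s→∞} s·9/(s+5) = lim_{s→∞} 9s/(s+5) = 9

Final answer: 9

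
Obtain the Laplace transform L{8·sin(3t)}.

L{sin(ωt)} = ω/(s² + ω²), so L{sin(3t)} = 3/(s² + 9). Then L{8·sin(3t)} = 8·3/(s² + 9) = 24/(s² + 9)

Final answer: 24/(s² + 9)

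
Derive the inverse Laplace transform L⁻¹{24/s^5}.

L⁻¹{n!/s^(n+1)} = t^n with n=4. So L⁻¹{24/s^5} = t^4

Final answer: t^4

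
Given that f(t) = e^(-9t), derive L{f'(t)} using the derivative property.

f(0) = 1, F(s) = 1/(s+9). L{f'(t)} = s·F(s) - f(0) = s/(s+9) - 1 = (s - (s+9))/(s+9) = -9/(s+9)

Final answer: -9/(s+9)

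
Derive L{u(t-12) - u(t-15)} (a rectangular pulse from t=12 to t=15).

L{u(t-a)} = e^(-as)/s. L{u(t-12) - u(t-15)} = (e^(-12s) - e^(-15s))/s

Final answer: (e^(-12s) - e^(-15s))/s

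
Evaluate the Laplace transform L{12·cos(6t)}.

L{cos(ωt)} = s/(s² + ω²), so L{cos(6t)} = s/(s² + 36). Then L{12·cos(6t)} = 12·s/(s² + 36) = 12s/(s² + 36)

Final answer: 12s/(s² + 36)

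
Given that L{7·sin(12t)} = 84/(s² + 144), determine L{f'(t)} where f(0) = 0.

L{f'(t)} = s·F(s) - f(0) = s·84/(s² + 144) - 0 = 84s/(s² + 144)

Final answer: 84s/(s² + 144)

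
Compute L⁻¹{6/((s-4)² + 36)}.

Form: b/((s-a)² + b²) → e^(at)sin(bt). With a=4, b=6

Final answer: e^(4t)·sin(6t)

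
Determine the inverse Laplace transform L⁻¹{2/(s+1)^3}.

L⁻¹{n!/(s-a)^(n+1)} = t^n·e^(at), so L⁻¹{2/(s+1)^3} = t^2·e^(-t)

Final answer: t^2·e^(-t)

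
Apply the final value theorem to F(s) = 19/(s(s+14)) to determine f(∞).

f(∞) = lim_{s→0} s·19/(s(s+14)) = lim_{s→0} 19/(s+14) = 19/14 = 19/14

Final answer: 19/14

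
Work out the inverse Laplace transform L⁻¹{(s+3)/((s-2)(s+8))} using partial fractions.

Using partial fractions, f(t) = (5e^(2t) + 5e^(-8t))/10

Final answer: (5e^(2t) + 5e^(-8t))/10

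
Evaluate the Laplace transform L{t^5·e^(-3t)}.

L{t^n·e^(at)} = n!/(s-a)^(n+1), so L{t^5·e^(-3t)} = 120/(s+3)^6

Final answer: 120/(s+3)^6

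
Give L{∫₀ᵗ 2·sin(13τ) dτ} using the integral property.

L{∫₀ᵗ f(τ)dτ} = F(s)/s with F(s) = 26/(s² + 169), so the result is (26/(s² + 169))/s = 26/(s(s² + 169))

Final answer: 26/(s(s² + 169))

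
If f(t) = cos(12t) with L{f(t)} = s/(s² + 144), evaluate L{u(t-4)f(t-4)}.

Time shift theorem: L{u(t-a)f(t-a)} = e^(-as)F(s). Here a=4, F(s) = s/(s² + 144), so L{u(t-4)f(t-4)} = e^(-4s)·s/(s² + 144)

Final answer: e^(-4s)·s/(s² + 144)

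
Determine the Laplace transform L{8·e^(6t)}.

L{e^(at)} = 1/(s-a), so L{e^(6t)} = 1/(s-6). Then L{8·e^(6t)} = 8/(s-6)

Final answer: 8/(s-6)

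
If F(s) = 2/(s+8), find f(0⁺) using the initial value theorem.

f(0⁺) = lim_{s→∞} s·2/(s+8) = lim_{s→∞} 2s/(s+8) = 2

Final answer: 2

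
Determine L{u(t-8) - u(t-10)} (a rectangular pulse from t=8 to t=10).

L{u(t-a)} = e^(-as)/s. L{u(t-8) - u(t-10)} = (e^(-8s) - e^(-10s))/s

Final answer: (e^(-8s) - e^(-10s))/s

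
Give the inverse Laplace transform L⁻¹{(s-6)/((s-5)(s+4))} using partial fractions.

Using partial fractions, f(t) = (-e^(5t) + 10e^(-4t))/9

Final answer: (-e^(5t) + 10e^(-4t))/9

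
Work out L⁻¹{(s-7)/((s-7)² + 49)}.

Using frequency shift: L⁻¹{(s-a)/((s-a)² + b²)} = e^(at)cos(bt). Here a=7, b=7

Final answer: e^(7t)·cos(7t)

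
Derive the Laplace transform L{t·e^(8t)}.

L{t^n·e^(at)} = n!/(s-a)^(n+1), so L{t·e^(8t)} = 1/(s-8)^2

Final answer: 1/(s-8)^2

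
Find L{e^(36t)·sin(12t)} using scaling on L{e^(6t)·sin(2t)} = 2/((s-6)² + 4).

Scaling with a=6: L{e^(36t)·sin(12t)} = (1/6) · 2/((s/6-6)² + 4). Simplifying: 12/((s-36)² + 144)

Final answer: 12/((s-36)² + 144)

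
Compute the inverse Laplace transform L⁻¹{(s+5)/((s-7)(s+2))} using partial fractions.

Using partial fractions, f(t) = (12e^(7t) - 3e^(-2t))/9

Final answer: (12e^(7t) - 3e^(-2t))/9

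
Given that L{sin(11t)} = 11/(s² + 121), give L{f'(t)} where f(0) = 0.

L{f'(t)} = s·F(s) - f(0) = s·11/(s² + 121) - 0 = 11s/(s² + 121)

Final answer: 11s/(s² + 121)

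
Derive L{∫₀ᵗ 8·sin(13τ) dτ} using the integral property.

L{∫₀ᵗ f(τ)dτ} = F(s)/s with F(s) = 104/(s² + 169), so the result is (104/(s² + 169))/s = 104/(s(s² + 169))

Final answer: 104/(s(s² + 169))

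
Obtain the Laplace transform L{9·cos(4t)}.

L{cos(ωt)} = s/(s² + ω²), so L{cos(4t)} = s/(s² + 16). Then L{9·cos(4t)} = 9·s/(s² + 16) = 9s/(s² + 16)

Final answer: 9s/(s² + 16)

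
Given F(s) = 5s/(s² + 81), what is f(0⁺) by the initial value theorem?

f(0⁺) = lim_{s→∞} s·5s/(s² + 81) = lim_{s→∞} 5s²/(s² + 81) = 5

Final answer: 5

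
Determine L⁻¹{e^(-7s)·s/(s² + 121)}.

L⁻¹{s/(s² + 121)} = cos(11t). By the time shift theorem, L⁻¹{e^(-as)F(s)} = u(t-a)f(t-a) with a=7, so L⁻¹{e^(-7s)·s/(s² + 121)} = u(t-7)·cos(11(t-7))

Final answer: u(t-7)·cos(11(t-7))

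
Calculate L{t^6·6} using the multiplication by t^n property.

L{6} = 6/s. d^1/ds^1[1/s] = -1/s². d^2/ds^2[1/s] = 2/s^3. d^3/ds^3[1/s] = -6/s^4. d^4/ds^4[1/s] = 24/s^5. d^5/ds^5[1/s] = -120/s^6. d^6/ds^6[1/s] = 720/s^7. So L{t^6} = (-1)^{6}·720/s^7 = 720/s^7. Then L{t^6·6} = 6·720/s^7 = 4320/s^7

Final answer: 4320/s^7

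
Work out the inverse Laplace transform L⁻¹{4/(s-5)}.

L⁻¹{1/(s-a)} = e^(at), so L⁻¹{1/(s-5)} = e^(5t), and L⁻¹{4/(s-5)} = 4·e^(5t)

Final answer: 4·e^(5t)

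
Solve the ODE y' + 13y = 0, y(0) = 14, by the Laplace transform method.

L{y'} + 13L{y} = 0. sY - 14 + 13Y = 0. Y(s+13) = 14. Y = 14/(s+13)

Final answer: y(t) = 14e^(-13t)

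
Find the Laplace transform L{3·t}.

L{t^n} = n!/s^(n+1), so L{t} = 1/s^2. Then L{3·t} = 3·1/s^2 = 3/s^2

Final answer: 3/s^2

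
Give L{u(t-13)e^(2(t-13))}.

u(t-a)f(t-a) with f(t)=e^(2t). L{e^(2t)} = 1/(s-2). By time shift: e^(-13s)/(s-2)

Final answer: e^(-13s)/(s-2)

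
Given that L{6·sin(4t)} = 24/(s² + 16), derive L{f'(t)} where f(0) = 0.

L{f'(t)} = s·F(s) - f(0) = s·24/(s² + 16) - 0 = 24s/(s² + 16)

Final answer: 24s/(s² + 16)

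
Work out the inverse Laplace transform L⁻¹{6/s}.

L⁻¹{c/s} = c, so L⁻¹{6/s} = 6

Final answer: 6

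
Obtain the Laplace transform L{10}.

L{10} = 10 · L{1} = 10/s

Final answer: 10/s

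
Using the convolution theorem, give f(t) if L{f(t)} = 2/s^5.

2/s^5 = (2/s)·(1/s^4) = L{2}·L{t^3/6}. By convolution, f(t) = 2*t^3/6 = ∫₀ᵗ 2·τ^3/6 dτ = 2·t^4/24

Final answer: 2·t^4/24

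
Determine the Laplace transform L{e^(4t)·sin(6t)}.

L{e^(at)·sin(ωt)} = ω/((s-a)² + ω²), so L{e^(4t)·sin(6t)} = 6/((s-4)² + 36)

Final answer: 6/((s-4)² + 36)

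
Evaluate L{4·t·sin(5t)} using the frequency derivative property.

L{sin(5t)} = 5/(s² + 25). By L{t·f(t)} = -F'(s): -d/ds[5/(s² + 25)] = -(5)·(-2s)/(s² + 25)² = 10s/(s² + 25)². Then L{4·t·sin(5t)} = 4·10s/(s² + 25)² = 40s/(s² + 25)²

Final answer: 40s/(s² + 25)²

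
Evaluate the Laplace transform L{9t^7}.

L{9t^7} = 9 · L{t^7} = 9 · 5040/s^8 = 45360/s^8

Final answer: 45360/s^8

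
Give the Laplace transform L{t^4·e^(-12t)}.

L{t^n·e^(at)} = n!/(s-a)^(n+1), so L{t^4·e^(-12t)} = 24/(s+12)^5

Final answer: 24/(s+12)^5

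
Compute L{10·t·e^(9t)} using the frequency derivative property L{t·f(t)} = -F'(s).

L{e^(9t)} = 1/(s-9). By frequency derivative: L{t·e^(9t)} = -d/ds[1/(s-9)] = -(-1)/(s-9)² = 1/(s-9)². Then L{10·t·e^(9t)} = 10·1/(s-9)² = 10/(s-9)²

Final answer: 10/(s-9)²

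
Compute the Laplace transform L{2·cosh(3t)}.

L{cosh(ωt)} = s/(s² - ω²), so L{cosh(3t)} = s/(s² - 9). Then L{2·cosh(3t)} = 2·s/(s² - 9) = 2s/(s² - 9)

Final answer: 2s/(s² - 9)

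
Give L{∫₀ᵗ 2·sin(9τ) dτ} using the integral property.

L{∫₀ᵗ f(τ)dτ} = F(s)/s with F(s) = 18/(s² + 81), so the result is (18/(s² + 81))/s = 18/(s(s² + 81))

Final answer: 18/(s(s² + 81))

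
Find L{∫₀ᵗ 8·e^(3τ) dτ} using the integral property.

L{∫₀ᵗ f(τ)dτ} = F(s)/s with F(s) = 8/(s-3), so L{∫₀ᵗ 8·e^(3τ) dτ} = 8/(s(s-3))

Final answer: 8/(s(s-3))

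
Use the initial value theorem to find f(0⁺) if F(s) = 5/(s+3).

f(0⁺) = lim_{s→∞} s·5/(s+3) = lim_{s→∞} 5s/(s+3) = 5

Final answer: 5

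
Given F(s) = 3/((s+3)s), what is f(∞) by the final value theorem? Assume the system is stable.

f(∞) = lim_{s→0} sF(s) = lim_{s→0} 3/(s+3) = 1

Final answer: 1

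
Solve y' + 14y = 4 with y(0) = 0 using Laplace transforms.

sY + 14Y = 4/s. Y = 4/(s(s+14)). Partial fractions: Y = 2/7/s - 2/7/(s+14)

Final answer: y(t) = 2/7(1 - e^(-14t))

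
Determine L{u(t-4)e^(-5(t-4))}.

u(t-a)f(t-a) with f(t)=e^(-5t). L{e^(-5t)} = 1/(s+5). By time shift: e^(-4s)/(s+5)

Final answer: e^(-4s)/(s+5)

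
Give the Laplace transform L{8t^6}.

L{8t^6} = 8 · L{t^6} = 8 · 720/s^7 = 5760/s^7

Final answer: 5760/s^7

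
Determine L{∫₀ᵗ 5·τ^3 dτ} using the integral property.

L{∫₀ᵗ f(τ)dτ} = F(s)/s with f(t) = 5t^3. F(s) = 30/s^4, so L{∫₀ᵗ 5·τ^3 dτ} = (30/s^4)/s = 30/s^5. (Check: ∫₀ᵗ 5·τ^3 dτ = 5t^4/4.)

Final answer: 30/s^5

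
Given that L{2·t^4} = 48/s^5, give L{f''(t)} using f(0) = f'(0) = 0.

L{f''(t)} = s²F(s) - sf(0) - f'(0) = s²·48/s^5 - 0 - 0 = 48/s^3

Final answer: 48/s^3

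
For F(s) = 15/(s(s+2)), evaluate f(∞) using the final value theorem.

f(∞) = lim_{s→0} s·15/(s(s+2)) = lim_{s→0} 15/(s+2) = 15/2 = 15/2

Final answer: 15/2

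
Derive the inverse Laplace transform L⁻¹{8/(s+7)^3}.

L⁻¹{n!/(s-a)^(n+1)} = t^n·e^(at) with n=2, a=-7. So L⁻¹{2/(s+7)^3} = t^2·e^(-7t), and L⁻¹{8/(s+7)^3} = (8/2)·t^2·e^(-7t) = 4·t^2·e^(-7t)

Final answer: 4·t^2·e^(-7t)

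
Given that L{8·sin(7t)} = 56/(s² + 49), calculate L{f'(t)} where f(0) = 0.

L{f'(t)} = s·F(s) - f(0) = s·56/(s² + 49) - 0 = 56s/(s² + 49)

Final answer: 56s/(s² + 49)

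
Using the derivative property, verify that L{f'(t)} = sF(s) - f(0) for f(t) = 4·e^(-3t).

f'(t) = -12e^(-3t). Direct: L{f'(t)} = -12/(s+3). Property: s·4/(s+3) - 4 = (4s - 4(s+3))/(s+3) = -12/(s+3). ✓

Final answer: -12/(s+3)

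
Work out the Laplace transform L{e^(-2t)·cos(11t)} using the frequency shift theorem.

Frequency shift: L{e^(at)f(t)} = F(s-a). L{e^(-2t)·cos(11t)} = (s+2)/((s+2)² + 121)

Final answer: (s+2)/((s+2)² + 121)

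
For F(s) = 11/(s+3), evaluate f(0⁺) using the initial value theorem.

f(0⁺) = lim_{s→∞} s·11/(s+3) = lim_{s→∞} 11s/(s+3) = 11

Final answer: 11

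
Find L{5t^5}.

L{t^n} = n!/s^(n+1). So L{5t^5} = 5·5!/s^6 = 600/s^6

Final answer: 600/s^6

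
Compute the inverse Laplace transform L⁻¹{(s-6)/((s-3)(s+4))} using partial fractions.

Using partial fractions, f(t) = (-3e^(3t) + 10e^(-4t))/7

Final answer: (-3e^(3t) + 10e^(-4t))/7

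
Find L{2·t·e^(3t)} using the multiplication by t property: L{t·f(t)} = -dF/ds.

Using L{t^n·e^(at)} = n!/(s-a)^(n+1), L{t·e^(3t)} = 1/(s-3)^2, so L{2·t·e^(3t)} = 2·1/(s-3)^2 = 2/(s-3)^2

Final answer: 2/(s-3)^2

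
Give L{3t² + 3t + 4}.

L{3t² + 3t + 4} = 3·2/s³ + 3/s² + 4/s = 6/s³ + 3/s² + 4/s

Final answer: 6/s³ + 3/s² + 4/s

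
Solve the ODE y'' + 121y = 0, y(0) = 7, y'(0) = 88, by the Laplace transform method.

L{y''} + 121L{y} = 0. s²Y - 7s - 88 + 121Y = 0. Y(s² + 121) = 7s + 88. Y = (7s + 88)/(s² + 121). Inverting: y(t) = 7cos(11t) + 8sin(11t)

Final answer: y(t) = 7cos(11t) + 8sin(11t)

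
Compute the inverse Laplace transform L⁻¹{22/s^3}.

L⁻¹{n!/s^(n+1)} = t^n with n=2. So L⁻¹{2/s^3} = t^2, and L⁻¹{22/s^3} = (22/2)·t^2 = 11·t^2

Final answer: 11·t^2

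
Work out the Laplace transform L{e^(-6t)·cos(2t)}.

L{e^(at)·cos(ωt)} = (s-a)/((s-a)² + ω²), so L{e^(-6t)·cos(2t)} = (s+6)/((s+6)² + 4)

Final answer: (s+6)/((s+6)² + 4)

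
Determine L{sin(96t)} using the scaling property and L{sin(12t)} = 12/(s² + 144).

Using L{f(at)} = (1/a)F(s/a) with a=8: L{sin(96t)} = (1/8) · 12/((s/8)² + 144) = (1/8) · 12·64/(s² + 9216) = 96/(s² + 9216)

Final answer: 96/(s² + 9216)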